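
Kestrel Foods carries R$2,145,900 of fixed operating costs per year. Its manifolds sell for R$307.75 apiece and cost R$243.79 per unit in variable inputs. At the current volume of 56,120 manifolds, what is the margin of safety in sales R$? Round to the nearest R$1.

R$6,945,715

Each unit contributes R$307.75 − R$243.79 = R$63.96. Break-even units = R$2,145,900 ÷ R$63.96 = 33,550.66; break-even revenue = 33,550.66 × R$307.75 = R$10,325,214.59.
Actual sales revenue = 56,120 × R$307.75 = R$17,270,930.00.
Margin of safety = R$17,270,930.00 − R$10,325,214.59 = R$6,945,715.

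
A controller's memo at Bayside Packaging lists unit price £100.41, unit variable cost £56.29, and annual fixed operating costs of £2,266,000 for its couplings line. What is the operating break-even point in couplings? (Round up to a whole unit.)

51,360 couplings

Contribution margin per unit = £100.41 − £56.29 = £44.12.
Units to break even: £2,266,000 ÷ £44.12 = 51,359.93, rounded up to 51,360.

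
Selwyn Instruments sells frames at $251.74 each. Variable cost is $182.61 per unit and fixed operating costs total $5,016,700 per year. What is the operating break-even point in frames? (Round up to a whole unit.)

Unit CM = price − variable cost = $251.74 − $182.61 = $69.13.
Break-even volume = fixed costs ÷ CM per unit = $5,016,700 ÷ $69.13 = 72,569.07, so 72,570 frames.

72,570 frames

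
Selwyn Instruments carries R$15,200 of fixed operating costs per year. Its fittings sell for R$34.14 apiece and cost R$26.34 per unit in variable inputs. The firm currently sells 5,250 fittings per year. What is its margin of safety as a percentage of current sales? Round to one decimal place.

62.9%

Contribution margin per unit = R$34.14 − R$26.34 = R$7.80. Break-even units = R$15,200 ÷ R$7.80 = 1,948.72; break-even revenue = 1,948.72 × R$34.14 = R$66,529.23.
Actual sales revenue = 5,250 × R$34.14 = R$179,235.00.
Margin of safety = (R$179,235.00 − R$66,529.23) ÷ R$179,235.00 = 62.9%.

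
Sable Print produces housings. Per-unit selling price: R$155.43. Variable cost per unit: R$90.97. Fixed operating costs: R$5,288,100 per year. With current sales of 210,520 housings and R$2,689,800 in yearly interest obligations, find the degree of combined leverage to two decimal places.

Contribution at this volume is 210,520 × R$64.46 = R$13,570,119.20.
Subtracting fixed costs: EBIT = R$13,570,119.20 − R$5,288,100 = R$8,282,019.20. Interest = R$2,689,800.00.
DOL = R$13,570,119.20 ÷ R$8,282,019.20 = 1.6385; DFL = R$8,282,019.20 ÷ R$5,592,219.20 = 1.4810.
DCL = DOL × DFL = 1.6385 × 1.4810 = 2.4266.

2.43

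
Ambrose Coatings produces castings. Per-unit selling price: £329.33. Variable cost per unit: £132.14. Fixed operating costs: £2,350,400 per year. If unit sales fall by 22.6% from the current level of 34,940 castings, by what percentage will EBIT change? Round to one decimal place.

Contribution at this volume is 34,940 × £197.19 = £6,889,818.60.
EBIT = £6,889,818.60 − £2,350,400 = £4,539,418.60.
So DOL = total CM / EBIT = £6,889,818.60 / £4,539,418.60 = 1.5178.
Operating income changes by 1.5178 × -22.6% = -34.3%.

-34.3%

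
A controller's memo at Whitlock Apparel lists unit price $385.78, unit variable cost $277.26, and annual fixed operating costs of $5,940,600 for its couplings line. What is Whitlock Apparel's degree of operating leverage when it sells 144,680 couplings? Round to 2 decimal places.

1.61

At 144,680 units, contribution = 144,680 × $108.52 = $15,700,673.60.
Subtracting fixed costs: EBIT = $15,700,673.60 − $5,940,600 = $9,760,073.60.
Degree of operating leverage = $15,700,673.60 / $9,760,073.60 = 1.6087.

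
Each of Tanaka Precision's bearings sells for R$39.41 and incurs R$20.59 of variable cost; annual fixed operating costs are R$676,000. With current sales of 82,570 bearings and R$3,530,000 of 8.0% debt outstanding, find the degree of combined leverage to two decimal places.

Contribution at this volume is 82,570 × R$18.82 = R$1,553,967.40.
EBIT = R$1,553,967.40 − R$676,000 = R$877,967.40. Interest = R$282,400.00.
DOL = R$1,553,967.40 ÷ R$877,967.40 = 1.7700; DFL = R$877,967.40 ÷ R$595,567.40 = 1.4742.
DCL = DOL × DFL = 1.7700 × 1.4742 = 2.6093.

2.61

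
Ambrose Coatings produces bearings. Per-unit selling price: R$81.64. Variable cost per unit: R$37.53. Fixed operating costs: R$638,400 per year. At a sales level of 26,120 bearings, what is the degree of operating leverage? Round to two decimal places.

Total contribution margin = 26,120 × R$44.11 = R$1,152,153.20.
EBIT = R$1,152,153.20 − R$638,400 = R$513,753.20.
DOL = contribution ÷ EBIT = R$1,152,153.20 ÷ R$513,753.20 = 2.2426.

2.24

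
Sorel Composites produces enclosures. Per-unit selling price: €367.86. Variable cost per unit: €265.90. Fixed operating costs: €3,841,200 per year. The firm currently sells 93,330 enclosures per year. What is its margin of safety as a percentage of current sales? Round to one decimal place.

59.6%

Contribution margin per unit = €367.86 − €265.90 = €101.96. Break-even units = €3,841,200 ÷ €101.96 = 37,673.60; break-even revenue = 37,673.60 × €367.86 = €13,858,609.57.
Actual sales revenue = 93,330 × €367.86 = €34,332,373.80.
Margin of safety = (€34,332,373.80 − €13,858,609.57) ÷ €34,332,373.80 = 59.6%.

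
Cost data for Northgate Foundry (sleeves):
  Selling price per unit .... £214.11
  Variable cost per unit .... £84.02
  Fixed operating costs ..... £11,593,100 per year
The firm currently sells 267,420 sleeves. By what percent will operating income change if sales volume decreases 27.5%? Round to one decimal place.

-41.2%

Contribution at this volume is 267,420 × £130.09 = £34,788,667.80.
EBIT = £34,788,667.80 − £11,593,100 = £23,195,567.80.
So DOL = total CM / EBIT = £34,788,667.80 / £23,195,567.80 = 1.4998.
%ΔEBIT = DOL × %ΔSales = 1.4998 × -27.5% = -41.2%.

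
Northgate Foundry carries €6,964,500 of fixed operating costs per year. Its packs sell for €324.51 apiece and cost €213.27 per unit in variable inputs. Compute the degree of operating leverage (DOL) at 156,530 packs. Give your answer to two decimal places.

1.67

Contribution at this volume is 156,530 × €111.24 = €17,412,397.20.
Subtracting fixed costs: EBIT = €17,412,397.20 − €6,964,500 = €10,447,897.20.
DOL = contribution ÷ EBIT = €17,412,397.20 ÷ €10,447,897.20 = 1.6666.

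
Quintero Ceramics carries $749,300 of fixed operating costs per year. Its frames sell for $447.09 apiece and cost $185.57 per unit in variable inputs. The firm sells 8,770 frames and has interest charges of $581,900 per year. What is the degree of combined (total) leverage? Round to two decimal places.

2.38

At 8,770 units, contribution = 8,770 × $261.52 = $2,293,530.40.
Operating income = contribution − fixed costs = $2,293,530.40 − $749,300 = $1,544,230.40. Interest = $581,900.00, so EBIT − I = $962,330.40.
DCL = contribution ÷ (EBIT − I) = $2,293,530.40 ÷ $962,330.40 = 2.3833.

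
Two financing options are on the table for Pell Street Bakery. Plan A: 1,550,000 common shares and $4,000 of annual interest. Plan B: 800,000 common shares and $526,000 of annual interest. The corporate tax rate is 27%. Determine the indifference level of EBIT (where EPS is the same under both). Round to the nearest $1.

$1,082,800

Set EPS_A = EPS_B: (EBIT − $4,000)(1 − 0.27) ÷ 1,550,000 = (EBIT − $526,000)(1 − 0.27) ÷ 800,000.
Cancelling (1 − t) and cross-multiplying: 800,000·(EBIT − 4,000) = 1,550,000·(EBIT − 526,000).
EBIT × (1,550,000 − 800,000) = 526,000 × 1,550,000 − 4,000 × 800,000 = 812,100,000,000, so EBIT = 812,100,000,000 ÷ 750,000 = 1,082,800.00.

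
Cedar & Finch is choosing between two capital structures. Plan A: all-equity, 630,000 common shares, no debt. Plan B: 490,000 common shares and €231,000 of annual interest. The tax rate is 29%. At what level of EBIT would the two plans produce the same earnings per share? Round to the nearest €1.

Set EPS_A = EPS_B: (EBIT − €0)(1 − 0.29) ÷ 630,000 = (EBIT − €231,000)(1 − 0.29) ÷ 490,000.
The (1 − t) factor cancels: (EBIT − 0) × 490,000 = (EBIT − 231,000) × 630,000.
Solving, EBIT = (231,000·630,000 − 0·490,000) / (630,000 − 490,000) = 145,530,000,000 / 140,000 = 1,039,500.00.

€1,039,500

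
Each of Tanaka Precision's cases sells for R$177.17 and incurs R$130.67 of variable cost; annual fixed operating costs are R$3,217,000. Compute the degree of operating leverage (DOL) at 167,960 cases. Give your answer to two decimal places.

At 167,960 units, contribution = 167,960 × R$46.50 = R$7,810,140.00.
Operating income = contribution − fixed costs = R$7,810,140.00 − R$3,217,000 = R$4,593,140.00.
DOL = contribution ÷ EBIT = R$7,810,140.00 ÷ R$4,593,140.00 = 1.7004.

1.70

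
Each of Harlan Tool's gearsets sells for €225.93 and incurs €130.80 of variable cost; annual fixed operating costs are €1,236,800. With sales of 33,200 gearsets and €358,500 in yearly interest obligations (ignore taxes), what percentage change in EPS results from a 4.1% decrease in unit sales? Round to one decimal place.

Total contribution margin = 33,200 × €95.13 = €3,158,316.00.
Operating income = contribution − fixed costs = €3,158,316.00 − €1,236,800 = €1,921,516.00.
Interest = €358,500.00, so EBIT − I = €1,563,016.00.
DCL = total CM / (EBIT − I) = €3,158,316.00 / €1,563,016.00 = 2.0207.
EPS therefore changes by 2.0207 × (-4.1%) = -8.3%.

-8.3%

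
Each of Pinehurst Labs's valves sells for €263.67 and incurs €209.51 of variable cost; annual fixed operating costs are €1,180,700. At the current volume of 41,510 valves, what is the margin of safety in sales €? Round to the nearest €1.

Unit CM = price − variable cost = €263.67 − €209.51 = €54.16. Break-even units = €1,180,700 ÷ €54.16 = 21,800.22; break-even revenue = 21,800.22 × €263.67 = €5,748,064.42.
Current sales = 41,510 × €263.67 = €10,944,941.70.
Margin of safety = €10,944,941.70 − €5,748,064.42 = €5,196,877.

€5,196,877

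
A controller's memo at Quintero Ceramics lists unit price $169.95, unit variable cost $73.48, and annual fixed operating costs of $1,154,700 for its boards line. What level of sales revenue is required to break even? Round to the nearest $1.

$2,034,221

CM per unit = $169.95 − $73.48 = $96.47; CM ratio = $96.47 / $169.95 = 0.5676.
Break-even revenue = fixed costs × price ÷ CM = $1,154,700 × $169.95 ÷ $96.47 = $2,034,221.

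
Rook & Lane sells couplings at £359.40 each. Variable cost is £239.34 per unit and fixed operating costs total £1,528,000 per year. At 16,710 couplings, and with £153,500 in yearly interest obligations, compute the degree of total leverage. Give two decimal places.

Contribution at this volume is 16,710 × £120.06 = £2,006,202.60.
EBIT = £2,006,202.60 − £1,528,000 = £478,202.60. Interest = £153,500.00.
DOL = £2,006,202.60 ÷ £478,202.60 = 4.1953; DFL = £478,202.60 ÷ £324,702.60 = 1.4727.
Combined leverage = 4.1953 × 1.4727 = 6.1784.

6.18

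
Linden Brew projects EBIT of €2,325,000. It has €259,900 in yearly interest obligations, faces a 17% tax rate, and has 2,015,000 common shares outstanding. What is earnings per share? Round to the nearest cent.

€0.85

Pre-tax income = €2,325,000 − €259,900.00 = €2,065,100.00.
Net income = €2,065,100.00 × (1 − 0.17) = €1,714,033.00.
EPS = €1,714,033.00 ÷ 2,015,000 = €0.85.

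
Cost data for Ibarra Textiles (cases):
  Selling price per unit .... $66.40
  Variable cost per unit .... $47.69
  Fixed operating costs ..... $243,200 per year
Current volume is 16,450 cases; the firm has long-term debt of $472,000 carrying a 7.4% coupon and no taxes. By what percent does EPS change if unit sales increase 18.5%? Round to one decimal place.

Contribution at this volume is 16,450 × $18.71 = $307,779.50.
Operating income = contribution − fixed costs = $307,779.50 − $243,200 = $64,579.50.
Interest = $34,928.00, so EBIT − I = $29,651.50.
Degree of combined leverage = contribution ÷ (EBIT − I) = $307,779.50 ÷ $29,651.50 = 10.3799.
EPS therefore changes by 10.3799 × (+18.5%) = +192.0%.

+192.0%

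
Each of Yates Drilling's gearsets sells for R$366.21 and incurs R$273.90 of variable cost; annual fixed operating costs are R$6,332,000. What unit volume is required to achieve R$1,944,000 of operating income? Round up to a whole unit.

Contribution margin per unit = R$366.21 − R$273.90 = R$92.31.
Required volume = (fixed costs + target profit) ÷ CM = (R$6,332,000 + R$1,944,000) ÷ R$92.31 = 89,654.43, so 89,655 gearsets.

89,655 gearsets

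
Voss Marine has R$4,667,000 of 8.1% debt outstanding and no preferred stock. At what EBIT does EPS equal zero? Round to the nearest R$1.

R$378,027

Annual interest = 8.1% × R$4,667,000 = R$378,027.00.
Without preferred stock the financial break-even is simply EBIT = interest = R$378,027.00.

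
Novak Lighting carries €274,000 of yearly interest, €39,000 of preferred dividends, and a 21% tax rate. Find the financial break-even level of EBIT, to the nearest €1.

€323,367

Preferred dividends are paid after tax, so their pre-tax equivalent is €39,000 ÷ (1 − 0.21) = €49,367.09.
Financial break-even EBIT = interest + D_p ÷ (1 − t) = €274,000 + €49,367.09 = €323,367.09.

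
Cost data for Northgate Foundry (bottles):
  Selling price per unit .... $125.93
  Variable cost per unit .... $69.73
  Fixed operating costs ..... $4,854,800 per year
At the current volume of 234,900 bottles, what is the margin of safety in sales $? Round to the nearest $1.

Contribution margin per unit = $125.93 − $69.73 = $56.20. Break-even units = $4,854,800 ÷ $56.20 = 86,384.34; break-even revenue = 86,384.34 × $125.93 = $10,878,380.14.
Current sales = 234,900 × $125.93 = $29,580,957.00.
Margin of safety = $29,580,957.00 − $10,878,380.14 = $18,702,577.

$18,702,577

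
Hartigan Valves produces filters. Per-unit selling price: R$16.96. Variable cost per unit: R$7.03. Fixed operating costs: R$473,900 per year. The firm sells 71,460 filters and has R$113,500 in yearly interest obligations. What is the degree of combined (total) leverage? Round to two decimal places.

5.81

Contribution at this volume is 71,460 × R$9.93 = R$709,597.80.
EBIT = R$709,597.80 − R$473,900 = R$235,697.80. Interest = R$113,500.00.
DOL = R$709,597.80 ÷ R$235,697.80 = 3.0106; DFL = R$235,697.80 ÷ R$122,197.80 = 1.9288.
DCL = DOL × DFL = 3.0106 × 1.9288 = 5.8068.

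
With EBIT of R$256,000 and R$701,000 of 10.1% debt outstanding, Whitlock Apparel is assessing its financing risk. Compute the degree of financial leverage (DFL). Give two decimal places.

1.38

Interest = R$70,801.00.
DFL = EBIT ÷ (EBIT − I) = R$256,000 ÷ (R$256,000 − R$70,801.00) = R$256,000 ÷ R$185,199.00 = 1.3823.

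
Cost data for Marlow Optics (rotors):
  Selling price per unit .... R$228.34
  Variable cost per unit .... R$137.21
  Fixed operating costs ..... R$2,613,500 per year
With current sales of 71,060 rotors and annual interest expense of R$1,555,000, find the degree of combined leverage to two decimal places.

Contribution at this volume is 71,060 × R$91.13 = R$6,475,697.80.
Subtracting fixed costs: EBIT = R$6,475,697.80 − R$2,613,500 = R$3,862,197.80. Interest = R$1,555,000.00.
DOL = R$6,475,697.80 ÷ R$3,862,197.80 = 1.6767; DFL = R$3,862,197.80 ÷ R$2,307,197.80 = 1.6740.
DCL = DOL × DFL = 1.6767 × 1.6740 = 2.8068.

2.81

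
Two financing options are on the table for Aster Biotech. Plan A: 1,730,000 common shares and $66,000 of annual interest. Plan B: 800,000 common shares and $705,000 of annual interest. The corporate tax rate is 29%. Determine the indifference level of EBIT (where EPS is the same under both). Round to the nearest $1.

$1,254,677

Set EPS_A = EPS_B: (EBIT − $66,000)(1 − 0.29) ÷ 1,730,000 = (EBIT − $705,000)(1 − 0.29) ÷ 800,000.
The (1 − t) factor cancels: (EBIT − 66,000) × 800,000 = (EBIT − 705,000) × 1,730,000.
EBIT × (1,730,000 − 800,000) = 705,000 × 1,730,000 − 66,000 × 800,000 = 1,166,850,000,000, so EBIT = 1,166,850,000,000 ÷ 930,000 = 1,254,677.42.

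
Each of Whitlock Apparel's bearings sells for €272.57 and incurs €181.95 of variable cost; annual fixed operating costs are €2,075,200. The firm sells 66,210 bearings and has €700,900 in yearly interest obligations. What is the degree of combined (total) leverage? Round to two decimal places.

1.86

Total contribution margin = 66,210 × €90.62 = €5,999,950.20.
Operating income = contribution − fixed costs = €5,999,950.20 − €2,075,200 = €3,924,750.20. Interest = €700,900.00.
DOL = €5,999,950.20 ÷ €3,924,750.20 = 1.5287; DFL = €3,924,750.20 ÷ €3,223,850.20 = 1.2174.
Combined leverage = 1.5287 × 1.2174 = 1.8610.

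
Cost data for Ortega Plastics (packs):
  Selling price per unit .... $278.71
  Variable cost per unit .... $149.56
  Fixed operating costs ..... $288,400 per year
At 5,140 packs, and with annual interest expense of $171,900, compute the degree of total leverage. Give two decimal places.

3.26

Contribution at this volume is 5,140 × $129.15 = $663,831.00.
EBIT = $663,831.00 − $288,400 = $375,431.00. Interest = $171,900.00.
DOL = $663,831.00 ÷ $375,431.00 = 1.7682; DFL = $375,431.00 ÷ $203,531.00 = 1.8446.
Combined leverage = 1.7682 × 1.8446 = 3.2616.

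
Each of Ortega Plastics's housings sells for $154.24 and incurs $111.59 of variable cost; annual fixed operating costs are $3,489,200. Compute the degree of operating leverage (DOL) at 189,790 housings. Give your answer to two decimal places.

1.76

Total contribution margin = 189,790 × $42.65 = $8,094,543.50.
EBIT = $8,094,543.50 − $3,489,200 = $4,605,343.50.
DOL = contribution ÷ EBIT = $8,094,543.50 ÷ $4,605,343.50 = 1.7576.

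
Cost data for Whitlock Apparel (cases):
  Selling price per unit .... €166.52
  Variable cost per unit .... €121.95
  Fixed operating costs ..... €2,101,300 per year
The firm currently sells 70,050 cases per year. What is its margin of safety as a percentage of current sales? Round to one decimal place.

Contribution margin per unit = €166.52 − €121.95 = €44.57. Break-even units = €2,101,300 ÷ €44.57 = 47,146.06; break-even revenue = 47,146.06 × €166.52 = €7,850,762.31.
Current sales = 70,050 × €166.52 = €11,664,726.00.
Margin of safety = (€11,664,726.00 − €7,850,762.31) ÷ €11,664,726.00 = 32.7%.

32.7%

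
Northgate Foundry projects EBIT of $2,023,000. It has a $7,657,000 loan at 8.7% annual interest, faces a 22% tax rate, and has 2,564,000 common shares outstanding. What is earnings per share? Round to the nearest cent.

Pre-tax income = $2,023,000 − $666,159.00 = $1,356,841.00.
After tax at 22%: net income = $1,356,841.00 × 0.78 = $1,058,335.98.
Per share: $1,058,335.98 / 2,564,000 shares = $0.41.

$0.41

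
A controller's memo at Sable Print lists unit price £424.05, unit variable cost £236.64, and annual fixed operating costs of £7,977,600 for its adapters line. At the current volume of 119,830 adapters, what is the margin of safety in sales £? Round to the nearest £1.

Each unit contributes £424.05 − £236.64 = £187.41. Break-even units = £7,977,600 ÷ £187.41 = 42,567.63; break-even revenue = 42,567.63 × £424.05 = £18,050,804.55.
Current sales = 119,830 × £424.05 = £50,813,911.50.
Margin of safety = £50,813,911.50 − £18,050,804.55 = £32,763,107.

£32,763,107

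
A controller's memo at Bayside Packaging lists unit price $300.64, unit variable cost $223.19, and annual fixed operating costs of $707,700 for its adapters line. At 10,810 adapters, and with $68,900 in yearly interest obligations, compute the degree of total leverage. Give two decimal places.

13.81

Contribution at this volume is 10,810 × $77.45 = $837,234.50.
EBIT = $837,234.50 − $707,700 = $129,534.50. Interest = $68,900.00.
DOL = $837,234.50 ÷ $129,534.50 = 6.4634; DFL = $129,534.50 ÷ $60,634.50 = 2.1363.
DCL = DOL × DFL = 6.4634 × 2.1363 = 13.8078.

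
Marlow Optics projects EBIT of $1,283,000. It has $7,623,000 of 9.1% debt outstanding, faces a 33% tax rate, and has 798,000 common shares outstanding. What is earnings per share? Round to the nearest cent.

Interest = $693,693.00, so EBT = $1,283,000 − $693,693.00 = $589,307.00.
After tax at 33%: net income = $589,307.00 × 0.67 = $394,835.69.
EPS = $394,835.69 ÷ 798,000 = $0.49.

$0.49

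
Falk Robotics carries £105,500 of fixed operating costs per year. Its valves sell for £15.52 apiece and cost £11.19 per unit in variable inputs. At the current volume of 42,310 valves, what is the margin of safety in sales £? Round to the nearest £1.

£278,508

Each unit contributes £15.52 − £11.19 = £4.33. Break-even units = £105,500 ÷ £4.33 = 24,364.90; break-even revenue = 24,364.90 × £15.52 = £378,143.19.
Current sales = 42,310 × £15.52 = £656,651.20.
Margin of safety = £656,651.20 − £378,143.19 = £278,508.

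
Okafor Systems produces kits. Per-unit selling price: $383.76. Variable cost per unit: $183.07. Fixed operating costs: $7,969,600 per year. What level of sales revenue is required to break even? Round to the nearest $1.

$15,239,492

CM per unit = $383.76 − $183.07 = $200.69; CM ratio = $200.69 / $383.76 = 0.5230.
Break-even sales = FC ÷ CM ratio = $7,969,600 × $383.76 / $200.69 = $15,239,492.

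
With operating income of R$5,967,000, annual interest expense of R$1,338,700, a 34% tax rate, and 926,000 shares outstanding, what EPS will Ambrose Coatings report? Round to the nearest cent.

R$3.30

Interest = R$1,338,700.00, so EBT = R$5,967,000 − R$1,338,700.00 = R$4,628,300.00.
Net income = R$4,628,300.00 × (1 − 0.34) = R$3,054,678.00.
Per share: R$3,054,678.00 / 926,000 shares = R$3.30.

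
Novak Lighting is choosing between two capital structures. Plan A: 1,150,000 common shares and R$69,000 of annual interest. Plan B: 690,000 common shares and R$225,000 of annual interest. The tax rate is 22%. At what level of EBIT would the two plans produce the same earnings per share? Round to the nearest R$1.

R$459,000

At indifference, (EBIT − 69,000)(1 − t)/1,150,000 = (EBIT − 225,000)(1 − t)/690,000.
The (1 − t) factor cancels: (EBIT − 69,000) × 690,000 = (EBIT − 225,000) × 1,150,000.
Solving, EBIT = (225,000·1,150,000 − 69,000·690,000) / (1,150,000 − 690,000) = 211,140,000,000 / 460,000 = 459,000.00.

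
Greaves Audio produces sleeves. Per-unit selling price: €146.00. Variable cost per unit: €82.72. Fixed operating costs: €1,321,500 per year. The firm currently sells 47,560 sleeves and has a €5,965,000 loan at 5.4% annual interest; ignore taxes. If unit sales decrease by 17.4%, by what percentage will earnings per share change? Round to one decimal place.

Contribution at this volume is 47,560 × €63.28 = €3,009,596.80.
Operating income = contribution − fixed costs = €3,009,596.80 − €1,321,500 = €1,688,096.80.
Interest = €322,110.00, so EBIT − I = €1,365,986.80.
Degree of combined leverage = contribution ÷ (EBIT − I) = €3,009,596.80 ÷ €1,365,986.80 = 2.2032.
%ΔEPS = DCL × %ΔSales = 2.2032 × -17.4% = -38.3%.

-38.3%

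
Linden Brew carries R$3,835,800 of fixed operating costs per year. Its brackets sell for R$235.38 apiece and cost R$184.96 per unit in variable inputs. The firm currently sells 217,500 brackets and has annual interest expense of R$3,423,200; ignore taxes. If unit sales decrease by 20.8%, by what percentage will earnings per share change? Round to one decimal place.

At 217,500 units, contribution = 217,500 × R$50.42 = R$10,966,350.00.
Subtracting fixed costs: EBIT = R$10,966,350.00 − R$3,835,800 = R$7,130,550.00.
Interest = R$3,423,200.00, so EBIT − I = R$3,707,350.00.
DCL = total CM / (EBIT − I) = R$10,966,350.00 / R$3,707,350.00 = 2.9580.
%ΔEPS = DCL × %ΔSales = 2.9580 × -20.8% = -61.5%.

-61.5%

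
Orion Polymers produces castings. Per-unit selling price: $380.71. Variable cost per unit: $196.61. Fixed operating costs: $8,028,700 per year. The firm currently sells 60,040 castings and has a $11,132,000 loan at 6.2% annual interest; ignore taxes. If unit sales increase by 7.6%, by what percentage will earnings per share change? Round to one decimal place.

+36.0%

Total contribution margin = 60,040 × $184.10 = $11,053,364.00.
Operating income = contribution − fixed costs = $11,053,364.00 − $8,028,700 = $3,024,664.00.
After interest of $690,184.00, pre-tax earnings = $2,334,480.00.
Degree of combined leverage = contribution ÷ (EBIT − I) = $11,053,364.00 ÷ $2,334,480.00 = 4.7348.
%ΔEPS = DCL × %ΔSales = 4.7348 × +7.6% = +36.0%.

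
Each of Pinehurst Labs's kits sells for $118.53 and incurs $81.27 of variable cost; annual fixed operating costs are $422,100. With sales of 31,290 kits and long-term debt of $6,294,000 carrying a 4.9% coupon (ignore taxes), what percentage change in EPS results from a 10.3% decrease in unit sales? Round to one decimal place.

-27.6%

At 31,290 units, contribution = 31,290 × $37.26 = $1,165,865.40.
EBIT = $1,165,865.40 − $422,100 = $743,765.40.
After interest of $308,406.00, pre-tax earnings = $435,359.40.
DCL = total CM / (EBIT − I) = $1,165,865.40 / $435,359.40 = 2.6779.
%ΔEPS = DCL × %ΔSales = 2.6779 × -10.3% = -27.6%.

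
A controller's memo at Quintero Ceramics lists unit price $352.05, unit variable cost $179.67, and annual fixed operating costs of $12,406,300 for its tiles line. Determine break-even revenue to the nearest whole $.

Contribution margin per unit = $352.05 − $179.67 = $172.38, a CM ratio of $172.38 ÷ $352.05 = 0.4896.
Break-even revenue = fixed costs × price ÷ CM = $12,406,300 × $352.05 ÷ $172.38 = $25,337,266.

$25,337,266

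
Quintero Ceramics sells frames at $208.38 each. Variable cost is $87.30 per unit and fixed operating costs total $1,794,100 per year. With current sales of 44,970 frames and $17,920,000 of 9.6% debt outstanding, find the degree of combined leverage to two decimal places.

2.82

Total contribution margin = 44,970 × $121.08 = $5,444,967.60.
Operating income = contribution − fixed costs = $5,444,967.60 − $1,794,100 = $3,650,867.60. Interest = $1,720,320.00.
DOL = $5,444,967.60 ÷ $3,650,867.60 = 1.4914; DFL = $3,650,867.60 ÷ $1,930,547.60 = 1.8911.
Combined leverage = 1.4914 × 1.8911 = 2.8204.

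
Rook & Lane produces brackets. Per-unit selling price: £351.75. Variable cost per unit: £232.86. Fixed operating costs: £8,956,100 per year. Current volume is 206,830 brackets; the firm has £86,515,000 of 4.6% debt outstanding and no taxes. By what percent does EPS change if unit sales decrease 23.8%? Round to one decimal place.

-50.2%

Total contribution margin = 206,830 × £118.89 = £24,590,018.70.
EBIT = £24,590,018.70 − £8,956,100 = £15,633,918.70.
Interest = £3,979,690.00, so EBIT − I = £11,654,228.70.
Degree of combined leverage = contribution ÷ (EBIT − I) = £24,590,018.70 ÷ £11,654,228.70 = 2.1100.
EPS therefore changes by 2.1100 × (-23.8%) = -50.2%.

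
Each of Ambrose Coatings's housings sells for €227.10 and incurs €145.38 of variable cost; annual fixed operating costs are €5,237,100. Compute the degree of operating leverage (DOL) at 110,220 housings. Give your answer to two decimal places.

2.39

At 110,220 units, contribution = 110,220 × €81.72 = €9,007,178.40.
EBIT = €9,007,178.40 − €5,237,100 = €3,770,078.40.
Degree of operating leverage = €9,007,178.40 / €3,770,078.40 = 2.3891.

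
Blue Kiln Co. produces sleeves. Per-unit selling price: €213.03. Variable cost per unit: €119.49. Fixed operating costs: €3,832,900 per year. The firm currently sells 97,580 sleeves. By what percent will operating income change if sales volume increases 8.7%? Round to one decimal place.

+15.0%

Contribution at this volume is 97,580 × €93.54 = €9,127,633.20.
EBIT = €9,127,633.20 − €3,832,900 = €5,294,733.20.
Degree of operating leverage = €9,127,633.20 / €5,294,733.20 = 1.7239.
%ΔEBIT = DOL × %ΔSales = 1.7239 × +8.7% = +15.0%.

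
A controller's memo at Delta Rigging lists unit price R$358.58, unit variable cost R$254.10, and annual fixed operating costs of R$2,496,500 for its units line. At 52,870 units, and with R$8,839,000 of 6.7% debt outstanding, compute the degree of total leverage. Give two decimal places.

At 52,870 units, contribution = 52,870 × R$104.48 = R$5,523,857.60.
Operating income = contribution − fixed costs = R$5,523,857.60 − R$2,496,500 = R$3,027,357.60. Interest = R$592,213.00.
DOL = R$5,523,857.60 ÷ R$3,027,357.60 = 1.8246; DFL = R$3,027,357.60 ÷ R$2,435,144.60 = 1.2432.
DCL = DOL × DFL = 1.8246 × 1.2432 = 2.2683.

2.27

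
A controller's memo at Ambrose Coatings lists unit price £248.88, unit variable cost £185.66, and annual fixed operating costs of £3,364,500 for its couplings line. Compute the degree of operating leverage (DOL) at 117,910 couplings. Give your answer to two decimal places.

1.82

At 117,910 units, contribution = 117,910 × £63.22 = £7,454,270.20.
EBIT = £7,454,270.20 − £3,364,500 = £4,089,770.20.
Degree of operating leverage = £7,454,270.20 / £4,089,770.20 = 1.8227.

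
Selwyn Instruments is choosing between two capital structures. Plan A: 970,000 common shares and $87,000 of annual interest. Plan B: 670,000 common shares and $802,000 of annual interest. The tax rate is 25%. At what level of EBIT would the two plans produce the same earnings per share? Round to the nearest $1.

$2,398,833

Set EPS_A = EPS_B: (EBIT − $87,000)(1 − 0.25) ÷ 970,000 = (EBIT − $802,000)(1 − 0.25) ÷ 670,000.
Cancelling (1 − t) and cross-multiplying: 670,000·(EBIT − 87,000) = 970,000·(EBIT − 802,000).
EBIT × (970,000 − 670,000) = 802,000 × 970,000 − 87,000 × 670,000 = 719,650,000,000, so EBIT = 719,650,000,000 ÷ 300,000 = 2,398,833.33.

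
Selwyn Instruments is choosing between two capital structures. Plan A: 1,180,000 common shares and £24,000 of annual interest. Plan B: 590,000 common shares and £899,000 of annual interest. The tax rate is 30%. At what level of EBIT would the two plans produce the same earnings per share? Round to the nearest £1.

Set EPS_A = EPS_B: (EBIT − £24,000)(1 − 0.30) ÷ 1,180,000 = (EBIT − £899,000)(1 − 0.30) ÷ 590,000.
Cancelling (1 − t) and cross-multiplying: 590,000·(EBIT − 24,000) = 1,180,000·(EBIT − 899,000).
EBIT × (1,180,000 − 590,000) = 899,000 × 1,180,000 − 24,000 × 590,000 = 1,046,660,000,000, so EBIT = 1,046,660,000,000 ÷ 590,000 = 1,774,000.00.

£1,774,000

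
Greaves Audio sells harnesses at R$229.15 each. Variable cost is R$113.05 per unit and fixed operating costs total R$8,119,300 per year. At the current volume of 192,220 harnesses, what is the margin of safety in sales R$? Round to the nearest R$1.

R$28,021,911

Unit CM = price − variable cost = R$229.15 − R$113.05 = R$116.10. Break-even units = R$8,119,300 ÷ R$116.10 = 69,933.68; break-even revenue = 69,933.68 × R$229.15 = R$16,025,302.28.
Current sales = 192,220 × R$229.15 = R$44,047,213.00.
Margin of safety = R$44,047,213.00 − R$16,025,302.28 = R$28,021,911.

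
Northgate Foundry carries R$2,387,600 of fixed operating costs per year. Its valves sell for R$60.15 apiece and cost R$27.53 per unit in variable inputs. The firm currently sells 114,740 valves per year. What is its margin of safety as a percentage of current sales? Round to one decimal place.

Unit CM = price − variable cost = R$60.15 − R$27.53 = R$32.62. Break-even units = R$2,387,600 ÷ R$32.62 = 73,194.36; break-even revenue = 73,194.36 × R$60.15 = R$4,402,640.71.
Actual sales revenue = 114,740 × R$60.15 = R$6,901,611.00.
Margin of safety = (R$6,901,611.00 − R$4,402,640.71) ÷ R$6,901,611.00 = 36.2%.

36.2%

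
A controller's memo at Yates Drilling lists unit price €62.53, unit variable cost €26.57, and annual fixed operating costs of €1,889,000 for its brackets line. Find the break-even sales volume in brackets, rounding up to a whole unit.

52,531 brackets

Each unit contributes €62.53 − €26.57 = €35.96.
Units to break even: €1,889,000 ÷ €35.96 = 52,530.59, rounded up to 52,531.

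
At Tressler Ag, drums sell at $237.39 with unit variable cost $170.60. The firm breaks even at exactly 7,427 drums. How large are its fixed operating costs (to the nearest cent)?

$496,049.33

Each unit contributes $237.39 − $170.60 = $66.79.
Fixed costs = break-even units × CM = 7,427 × $66.79 = $496,049.33.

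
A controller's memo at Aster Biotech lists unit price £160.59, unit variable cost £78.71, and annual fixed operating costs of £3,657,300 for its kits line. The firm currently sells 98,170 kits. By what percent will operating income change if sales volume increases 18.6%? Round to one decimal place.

+34.1%

Total contribution margin = 98,170 × £81.88 = £8,038,159.60.
Operating income = contribution − fixed costs = £8,038,159.60 − £3,657,300 = £4,380,859.60.
So DOL = total CM / EBIT = £8,038,159.60 / £4,380,859.60 = 1.8348.
Operating income changes by 1.8348 × +18.6% = +34.1%.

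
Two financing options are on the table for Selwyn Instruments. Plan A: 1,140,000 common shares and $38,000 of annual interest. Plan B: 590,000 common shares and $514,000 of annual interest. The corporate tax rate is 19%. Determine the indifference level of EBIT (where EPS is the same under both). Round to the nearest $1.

$1,024,618

At indifference, (EBIT − 38,000)(1 − t)/1,140,000 = (EBIT − 514,000)(1 − t)/590,000.
Cancelling (1 − t) and cross-multiplying: 590,000·(EBIT − 38,000) = 1,140,000·(EBIT − 514,000).
Solving, EBIT = (514,000·1,140,000 − 38,000·590,000) / (1,140,000 − 590,000) = 563,540,000,000 / 550,000 = 1,024,618.18.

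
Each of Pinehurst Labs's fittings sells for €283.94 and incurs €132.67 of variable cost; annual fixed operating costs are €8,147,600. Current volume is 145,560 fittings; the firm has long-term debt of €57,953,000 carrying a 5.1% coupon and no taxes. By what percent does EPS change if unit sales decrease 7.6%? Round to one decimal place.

At 145,560 units, contribution = 145,560 × €151.27 = €22,018,861.20.
Operating income = contribution − fixed costs = €22,018,861.20 − €8,147,600 = €13,871,261.20.
After interest of €2,955,603.00, pre-tax earnings = €10,915,658.20.
Degree of combined leverage = contribution ÷ (EBIT − I) = €22,018,861.20 ÷ €10,915,658.20 = 2.0172.
EPS therefore changes by 2.0172 × (-7.6%) = -15.3%.

-15.3%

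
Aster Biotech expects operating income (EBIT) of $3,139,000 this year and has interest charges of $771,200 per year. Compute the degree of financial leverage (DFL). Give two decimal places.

Interest = $771,200.00.
DFL = EBIT ÷ (EBIT − I) = $3,139,000 ÷ ($3,139,000 − $771,200.00) = $3,139,000 ÷ $2,367,800.00 = 1.3257.

1.33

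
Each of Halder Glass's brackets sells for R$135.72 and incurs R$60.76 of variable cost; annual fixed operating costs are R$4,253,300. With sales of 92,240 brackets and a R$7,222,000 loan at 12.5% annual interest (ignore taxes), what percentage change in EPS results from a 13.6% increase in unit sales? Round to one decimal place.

Total contribution margin = 92,240 × R$74.96 = R$6,914,310.40.
Operating income = contribution − fixed costs = R$6,914,310.40 − R$4,253,300 = R$2,661,010.40.
After interest of R$902,750.00, pre-tax earnings = R$1,758,260.40.
Degree of combined leverage = contribution ÷ (EBIT − I) = R$6,914,310.40 ÷ R$1,758,260.40 = 3.9325.
EPS therefore changes by 3.9325 × (+13.6%) = +53.5%.

+53.5%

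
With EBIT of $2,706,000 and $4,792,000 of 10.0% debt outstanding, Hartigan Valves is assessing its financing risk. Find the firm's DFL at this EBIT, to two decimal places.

Annual interest charges come to $479,200.00.
DFL = EBIT ÷ (EBIT − I) = $2,706,000 ÷ ($2,706,000 − $479,200.00) = $2,706,000 ÷ $2,226,800.00 = 1.2152.

1.22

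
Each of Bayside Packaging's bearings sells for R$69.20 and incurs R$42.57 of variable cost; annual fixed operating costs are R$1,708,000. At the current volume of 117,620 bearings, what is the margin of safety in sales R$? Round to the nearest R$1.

R$3,700,941

Each unit contributes R$69.20 − R$42.57 = R$26.63. Break-even units = R$1,708,000 ÷ R$26.63 = 64,138.19; break-even revenue = 64,138.19 × R$69.20 = R$4,438,362.75.
Current sales = 117,620 × R$69.20 = R$8,139,304.00.
Margin of safety = R$8,139,304.00 − R$4,438,362.75 = R$3,700,941.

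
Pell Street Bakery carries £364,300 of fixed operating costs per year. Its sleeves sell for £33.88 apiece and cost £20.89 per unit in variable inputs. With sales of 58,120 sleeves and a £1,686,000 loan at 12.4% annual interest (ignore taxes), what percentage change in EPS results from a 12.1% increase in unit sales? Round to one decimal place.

+50.3%

Contribution at this volume is 58,120 × £12.99 = £754,978.80.
Subtracting fixed costs: EBIT = £754,978.80 − £364,300 = £390,678.80.
Interest = £209,064.00, so EBIT − I = £181,614.80.
DCL = total CM / (EBIT − I) = £754,978.80 / £181,614.80 = 4.1570.
EPS therefore changes by 4.1570 × (+12.1%) = +50.3%.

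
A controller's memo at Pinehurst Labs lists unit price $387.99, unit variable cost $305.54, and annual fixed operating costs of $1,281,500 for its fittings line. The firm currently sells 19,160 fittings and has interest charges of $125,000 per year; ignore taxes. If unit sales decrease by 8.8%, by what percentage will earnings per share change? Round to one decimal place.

-80.2%

Total contribution margin = 19,160 × $82.45 = $1,579,742.00.
Operating income = contribution − fixed costs = $1,579,742.00 − $1,281,500 = $298,242.00.
After interest of $125,000.00, pre-tax earnings = $173,242.00.
Degree of combined leverage = contribution ÷ (EBIT − I) = $1,579,742.00 ÷ $173,242.00 = 9.1187.
EPS therefore changes by 9.1187 × (-8.8%) = -80.2%.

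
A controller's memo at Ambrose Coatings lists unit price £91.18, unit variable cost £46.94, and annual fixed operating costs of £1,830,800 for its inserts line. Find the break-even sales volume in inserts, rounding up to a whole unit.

Unit CM = price − variable cost = £91.18 − £46.94 = £44.24.
Units to break even: £1,830,800 ÷ £44.24 = 41,383.36, rounded up to 41,384.

41,384 inserts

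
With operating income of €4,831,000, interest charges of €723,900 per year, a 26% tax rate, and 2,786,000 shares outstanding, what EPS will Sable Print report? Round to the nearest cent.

Interest = €723,900.00, so EBT = €4,831,000 − €723,900.00 = €4,107,100.00.
After tax at 26%: net income = €4,107,100.00 × 0.74 = €3,039,254.00.
EPS = €3,039,254.00 ÷ 2,786,000 = €1.09.

€1.09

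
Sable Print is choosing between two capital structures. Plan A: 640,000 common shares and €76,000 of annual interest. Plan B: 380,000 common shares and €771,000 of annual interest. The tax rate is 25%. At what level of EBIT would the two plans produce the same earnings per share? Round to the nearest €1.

€1,786,769

Set EPS_A = EPS_B: (EBIT − €76,000)(1 − 0.25) ÷ 640,000 = (EBIT − €771,000)(1 − 0.25) ÷ 380,000.
The (1 − t) factor cancels: (EBIT − 76,000) × 380,000 = (EBIT − 771,000) × 640,000.
Solving, EBIT = (771,000·640,000 − 76,000·380,000) / (640,000 − 380,000) = 464,560,000,000 / 260,000 = 1,786,769.23.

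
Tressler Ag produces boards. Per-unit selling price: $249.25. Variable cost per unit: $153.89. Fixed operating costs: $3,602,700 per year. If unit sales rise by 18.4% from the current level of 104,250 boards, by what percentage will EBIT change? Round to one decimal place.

+28.9%

At 104,250 units, contribution = 104,250 × $95.36 = $9,941,280.00.
EBIT = $9,941,280.00 − $3,602,700 = $6,338,580.00.
DOL = contribution ÷ EBIT = $9,941,280.00 ÷ $6,338,580.00 = 1.5684.
Operating income changes by 1.5684 × +18.4% = +28.9%.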